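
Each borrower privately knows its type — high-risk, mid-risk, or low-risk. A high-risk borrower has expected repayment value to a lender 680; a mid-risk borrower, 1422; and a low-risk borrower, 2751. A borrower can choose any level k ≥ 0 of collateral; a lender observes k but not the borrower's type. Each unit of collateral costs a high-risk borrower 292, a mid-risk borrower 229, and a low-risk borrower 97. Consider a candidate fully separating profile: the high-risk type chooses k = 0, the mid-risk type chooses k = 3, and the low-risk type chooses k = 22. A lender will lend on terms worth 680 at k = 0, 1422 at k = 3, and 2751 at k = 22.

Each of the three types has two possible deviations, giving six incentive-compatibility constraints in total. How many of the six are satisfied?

4

Mid-risk (own payoff 1422 − 229×3 = 735): to k=0 gives 680 → no gain ✓; to k=22 gives 2751 − 229×22 = -2287 → no gain ✓.
Low-risk (own payoff 2751 − 97×22 = 617): to k=0 gives 680 → profitable ✗; to k=3 gives 1422 − 97×3 = 1131 → profitable ✗.
High-risk (own payoff 680): to k=3 gives 1422 − 292×3 = 546 → no gain ✓; to k=22 gives 2751 − 292×22 = -3673 → no gain ✓.
4 of the 6 constraints hold; not an equilibrium.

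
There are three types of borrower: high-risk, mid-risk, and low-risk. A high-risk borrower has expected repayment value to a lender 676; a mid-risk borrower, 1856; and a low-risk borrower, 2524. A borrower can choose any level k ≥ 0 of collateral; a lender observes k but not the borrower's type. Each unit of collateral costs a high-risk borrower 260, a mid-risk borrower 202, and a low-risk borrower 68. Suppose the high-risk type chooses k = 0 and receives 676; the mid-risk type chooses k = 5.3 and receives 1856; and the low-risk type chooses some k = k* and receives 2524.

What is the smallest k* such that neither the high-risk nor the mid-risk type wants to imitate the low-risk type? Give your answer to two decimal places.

High-risk type (on-path payoff 676) won't mimic when 676 ≥ 2524 − 260·k*, i.e. k* ≥ 7.11.
Mid-risk type (on-path payoff 1856 − 202×5.3 = 785.4) won't mimic when 785.4 ≥ 2524 − 202·k*, i.e. k* ≥ 8.61.
Both must hold, so k* = max(7.11, 8.61) = 8.61. The mid-risk type's constraint binds.

8.61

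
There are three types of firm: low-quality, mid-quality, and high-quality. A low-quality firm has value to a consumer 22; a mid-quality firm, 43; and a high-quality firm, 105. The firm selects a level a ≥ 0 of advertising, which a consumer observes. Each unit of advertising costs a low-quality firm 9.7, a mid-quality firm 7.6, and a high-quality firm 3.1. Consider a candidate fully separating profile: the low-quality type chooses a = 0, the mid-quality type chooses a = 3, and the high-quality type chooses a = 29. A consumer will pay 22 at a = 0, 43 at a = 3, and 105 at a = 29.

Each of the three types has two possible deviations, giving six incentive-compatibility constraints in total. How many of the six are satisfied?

Low-quality (own payoff 22): to a=3 gives 43 − 9.7×3 = 13.9 → no gain ✓; to a=29 gives 105 − 9.7×29 = -176.3 → no gain ✓.
Mid-quality (own payoff 43 − 7.6×3 = 20.2): to a=0 gives 22 → profitable ✗; to a=29 gives 105 − 7.6×29 = -115.4 → no gain ✓.
High-quality (own payoff 105 − 3.1×29 = 15.1): to a=0 gives 22 → profitable ✗; to a=3 gives 43 − 3.1×3 = 33.7 → profitable ✗.
3 of the 6 constraints hold; not an equilibrium.

3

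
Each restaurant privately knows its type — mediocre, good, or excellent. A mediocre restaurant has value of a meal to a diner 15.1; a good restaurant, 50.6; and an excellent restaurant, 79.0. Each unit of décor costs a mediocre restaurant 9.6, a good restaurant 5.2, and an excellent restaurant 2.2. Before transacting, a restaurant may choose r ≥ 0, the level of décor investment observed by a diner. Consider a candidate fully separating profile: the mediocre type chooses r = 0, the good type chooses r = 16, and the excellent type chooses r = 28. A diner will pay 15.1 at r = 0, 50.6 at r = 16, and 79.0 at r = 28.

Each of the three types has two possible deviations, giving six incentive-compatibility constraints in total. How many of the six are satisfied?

Mediocre (own payoff 15.1): to r=16 gives 50.6 − 9.6×16 = -103 → no gain ✓; to r=28 gives 79.0 − 9.6×28 = -189.8 → no gain ✓.
Excellent (own payoff 79.0 − 2.2×28 = 17.4): to r=0 gives 15.1 → no gain ✓; to r=16 gives 50.6 − 2.2×16 = 15.4 → no gain ✓.
Good (own payoff 50.6 − 5.2×16 = -32.6): to r=0 gives 15.1 → profitable ✗; to r=28 gives 79.0 − 5.2×28 = -66.6 → no gain ✓.
5 of the 6 constraints hold; not an equilibrium.

5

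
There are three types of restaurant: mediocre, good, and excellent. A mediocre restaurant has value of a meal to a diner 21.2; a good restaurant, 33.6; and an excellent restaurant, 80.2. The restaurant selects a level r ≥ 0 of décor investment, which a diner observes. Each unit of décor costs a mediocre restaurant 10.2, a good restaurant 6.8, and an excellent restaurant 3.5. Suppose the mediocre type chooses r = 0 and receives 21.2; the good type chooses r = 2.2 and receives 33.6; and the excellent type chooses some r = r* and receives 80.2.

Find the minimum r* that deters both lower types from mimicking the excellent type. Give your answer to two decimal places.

9.05

Mediocre type (on-path payoff 21.2) won't mimic when 21.2 ≥ 80.2 − 10.2·r*, i.e. r* ≥ 5.78.
Good type (on-path payoff 33.6 − 6.8×2.2 = 18.64) won't mimic when 18.64 ≥ 80.2 − 6.8·r*, i.e. r* ≥ 9.05.
Both must hold, so r* = max(5.78, 9.05) = 9.05. The good type's constraint binds.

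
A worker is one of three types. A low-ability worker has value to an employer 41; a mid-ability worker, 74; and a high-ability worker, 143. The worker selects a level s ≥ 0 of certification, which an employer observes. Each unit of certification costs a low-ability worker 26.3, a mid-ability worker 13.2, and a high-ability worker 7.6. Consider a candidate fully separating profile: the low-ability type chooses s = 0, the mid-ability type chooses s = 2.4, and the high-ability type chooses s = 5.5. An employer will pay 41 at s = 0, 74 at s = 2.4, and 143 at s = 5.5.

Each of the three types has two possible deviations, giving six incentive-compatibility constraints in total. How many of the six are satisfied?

Mid-ability (own payoff 74 − 13.2×2.4 = 42.32): to s=0 gives 41 → no gain ✓; to s=5.5 gives 143 − 13.2×5.5 = 70.4 → profitable ✗.
High-ability (own payoff 143 − 7.6×5.5 = 101.2): to s=0 gives 41 → no gain ✓; to s=2.4 gives 74 − 7.6×2.4 = 55.76 → no gain ✓.
Low-ability (own payoff 41): to s=2.4 gives 74 − 26.3×2.4 = 10.88 → no gain ✓; to s=5.5 gives 143 − 26.3×5.5 = -1.65 → no gain ✓.
5 of the 6 constraints hold; not an equilibrium.

5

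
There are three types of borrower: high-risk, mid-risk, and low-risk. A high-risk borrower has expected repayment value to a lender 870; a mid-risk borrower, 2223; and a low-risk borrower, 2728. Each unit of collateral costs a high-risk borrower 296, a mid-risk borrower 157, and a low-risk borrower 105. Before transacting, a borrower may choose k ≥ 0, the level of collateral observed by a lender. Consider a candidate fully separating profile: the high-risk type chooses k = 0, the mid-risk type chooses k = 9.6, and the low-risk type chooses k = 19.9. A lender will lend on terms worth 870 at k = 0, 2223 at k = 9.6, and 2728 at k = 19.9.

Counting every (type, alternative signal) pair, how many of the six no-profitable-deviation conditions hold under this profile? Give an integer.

3

Low-risk (own payoff 2728 − 105×19.9 = 638.5): to k=0 gives 870 → profitable ✗; to k=9.6 gives 2223 − 105×9.6 = 1215 → profitable ✗.
Mid-risk (own payoff 2223 − 157×9.6 = 715.8): to k=0 gives 870 → profitable ✗; to k=19.9 gives 2728 − 157×19.9 = -396.3 → no gain ✓.
High-risk (own payoff 870): to k=9.6 gives 2223 − 296×9.6 = -618.6 → no gain ✓; to k=19.9 gives 2728 − 296×19.9 = -3162.4 → no gain ✓.
3 of the 6 constraints hold; not an equilibrium.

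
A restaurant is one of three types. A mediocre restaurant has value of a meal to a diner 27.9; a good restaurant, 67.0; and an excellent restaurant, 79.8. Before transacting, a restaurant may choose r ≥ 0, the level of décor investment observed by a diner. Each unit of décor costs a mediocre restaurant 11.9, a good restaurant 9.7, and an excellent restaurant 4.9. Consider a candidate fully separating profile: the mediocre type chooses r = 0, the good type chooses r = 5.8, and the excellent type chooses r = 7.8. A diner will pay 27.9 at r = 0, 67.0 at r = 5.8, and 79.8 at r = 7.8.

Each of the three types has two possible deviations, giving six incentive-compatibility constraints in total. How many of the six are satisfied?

5

Excellent (own payoff 79.8 − 4.9×7.8 = 41.58): to r=0 gives 27.9 → no gain ✓; to r=5.8 gives 67.0 − 4.9×5.8 = 38.58 → no gain ✓.
Good (own payoff 67.0 − 9.7×5.8 = 10.74): to r=0 gives 27.9 → profitable ✗; to r=7.8 gives 79.8 − 9.7×7.8 = 4.14 → no gain ✓.
Mediocre (own payoff 27.9): to r=5.8 gives 67.0 − 11.9×5.8 = -2.02 → no gain ✓; to r=7.8 gives 79.8 − 11.9×7.8 = -13.02 → no gain ✓.
5 of the 6 constraints hold; not an equilibrium.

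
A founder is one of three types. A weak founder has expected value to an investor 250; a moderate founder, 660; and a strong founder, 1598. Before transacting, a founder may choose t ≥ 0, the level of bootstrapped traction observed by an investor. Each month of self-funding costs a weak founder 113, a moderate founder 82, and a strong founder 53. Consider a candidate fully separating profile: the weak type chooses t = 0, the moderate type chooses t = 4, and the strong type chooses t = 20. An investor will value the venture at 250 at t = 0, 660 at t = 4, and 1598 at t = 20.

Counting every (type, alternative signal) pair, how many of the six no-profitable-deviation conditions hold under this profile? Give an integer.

6

Strong (own payoff 1598 − 53×20 = 538): to t=0 gives 250 → no gain ✓; to t=4 gives 660 − 53×4 = 448 → no gain ✓.
Moderate (own payoff 660 − 82×4 = 332): to t=0 gives 250 → no gain ✓; to t=20 gives 1598 − 82×20 = -42 → no gain ✓.
Weak (own payoff 250): to t=4 gives 660 − 113×4 = 208 → no gain ✓; to t=20 gives 1598 − 113×20 = -662 → no gain ✓.
6 of the 6 constraints hold; this profile is a separating equilibrium.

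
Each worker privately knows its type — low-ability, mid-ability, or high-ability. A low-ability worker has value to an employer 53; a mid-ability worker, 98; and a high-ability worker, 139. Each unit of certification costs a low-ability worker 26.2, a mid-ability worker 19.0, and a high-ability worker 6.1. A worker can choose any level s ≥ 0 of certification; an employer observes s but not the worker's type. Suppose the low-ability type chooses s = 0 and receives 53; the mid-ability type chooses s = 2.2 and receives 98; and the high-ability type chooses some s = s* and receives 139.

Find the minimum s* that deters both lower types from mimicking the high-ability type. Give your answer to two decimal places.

Low-ability type (on-path payoff 53) won't mimic when 53 ≥ 139 − 26.2·s*, i.e. s* ≥ 3.28.
Mid-ability type (on-path payoff 98 − 19.0×2.2 = 56.2) won't mimic when 56.2 ≥ 139 − 19.0·s*, i.e. s* ≥ 4.36.
Both must hold, so s* = max(3.28, 4.36) = 4.36. The mid-ability type's constraint binds.

4.36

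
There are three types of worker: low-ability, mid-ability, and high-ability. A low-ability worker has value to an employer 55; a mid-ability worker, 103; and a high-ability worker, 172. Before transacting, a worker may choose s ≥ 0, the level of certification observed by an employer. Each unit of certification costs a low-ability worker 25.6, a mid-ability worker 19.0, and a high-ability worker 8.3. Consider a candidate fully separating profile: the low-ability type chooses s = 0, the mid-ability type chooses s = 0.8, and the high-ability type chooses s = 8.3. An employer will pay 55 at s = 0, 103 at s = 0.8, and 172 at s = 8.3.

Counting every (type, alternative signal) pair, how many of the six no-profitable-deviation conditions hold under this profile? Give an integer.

High-ability (own payoff 172 − 8.3×8.3 = 103.11): to s=0 gives 55 → no gain ✓; to s=0.8 gives 103 − 8.3×0.8 = 96.36 → no gain ✓.
Low-ability (own payoff 55): to s=0.8 gives 103 − 25.6×0.8 = 82.52 → profitable ✗; to s=8.3 gives 172 − 25.6×8.3 = -40.48 → no gain ✓.
Mid-ability (own payoff 103 − 19.0×0.8 = 87.8): to s=0 gives 55 → no gain ✓; to s=8.3 gives 172 − 19.0×8.3 = 14.3 → no gain ✓.
5 of the 6 constraints hold; not an equilibrium.

5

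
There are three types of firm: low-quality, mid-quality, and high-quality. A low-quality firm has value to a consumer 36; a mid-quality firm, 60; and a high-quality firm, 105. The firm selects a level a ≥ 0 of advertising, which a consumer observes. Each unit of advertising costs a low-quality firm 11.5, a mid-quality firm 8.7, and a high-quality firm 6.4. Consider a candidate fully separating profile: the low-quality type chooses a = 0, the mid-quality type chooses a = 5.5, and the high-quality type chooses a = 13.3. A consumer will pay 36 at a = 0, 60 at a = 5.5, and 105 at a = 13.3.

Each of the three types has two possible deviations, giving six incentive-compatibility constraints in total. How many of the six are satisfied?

Low-quality (own payoff 36): to a=5.5 gives 60 − 11.5×5.5 = -3.25 → no gain ✓; to a=13.3 gives 105 − 11.5×13.3 = -47.95 → no gain ✓.
Mid-quality (own payoff 60 − 8.7×5.5 = 12.15): to a=0 gives 36 → profitable ✗; to a=13.3 gives 105 − 8.7×13.3 = -10.71 → no gain ✓.
High-quality (own payoff 105 − 6.4×13.3 = 19.88): to a=0 gives 36 → profitable ✗; to a=5.5 gives 60 − 6.4×5.5 = 24.8 → profitable ✗.
3 of the 6 constraints hold; not an equilibrium.

3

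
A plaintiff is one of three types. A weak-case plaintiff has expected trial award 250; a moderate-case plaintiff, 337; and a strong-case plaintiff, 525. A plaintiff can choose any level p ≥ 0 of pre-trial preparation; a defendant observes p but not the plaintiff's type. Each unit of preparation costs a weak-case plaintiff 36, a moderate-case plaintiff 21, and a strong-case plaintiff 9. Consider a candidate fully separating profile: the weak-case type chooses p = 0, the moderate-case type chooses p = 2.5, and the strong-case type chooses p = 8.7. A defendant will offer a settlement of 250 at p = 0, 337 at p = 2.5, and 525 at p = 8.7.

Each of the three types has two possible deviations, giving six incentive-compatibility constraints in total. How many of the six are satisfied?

Strong-case (own payoff 525 − 9×8.7 = 446.7): to p=0 gives 250 → no gain ✓; to p=2.5 gives 337 − 9×2.5 = 314.5 → no gain ✓.
Weak-case (own payoff 250): to p=2.5 gives 337 − 36×2.5 = 247 → no gain ✓; to p=8.7 gives 525 − 36×8.7 = 211.8 → no gain ✓.
Moderate-case (own payoff 337 − 21×2.5 = 284.5): to p=0 gives 250 → no gain ✓; to p=8.7 gives 525 − 21×8.7 = 342.3 → profitable ✗.
5 of the 6 constraints hold; not an equilibrium.

5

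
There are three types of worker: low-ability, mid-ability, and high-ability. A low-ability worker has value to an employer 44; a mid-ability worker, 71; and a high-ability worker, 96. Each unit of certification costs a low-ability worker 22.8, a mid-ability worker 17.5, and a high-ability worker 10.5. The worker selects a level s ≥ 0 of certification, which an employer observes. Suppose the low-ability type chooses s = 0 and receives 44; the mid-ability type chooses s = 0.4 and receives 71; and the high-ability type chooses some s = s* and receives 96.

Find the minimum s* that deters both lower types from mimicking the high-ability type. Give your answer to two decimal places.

Mid-ability type (on-path payoff 71 − 17.5×0.4 = 64) won't mimic when 64 ≥ 96 − 17.5·s*, i.e. s* ≥ 1.83.
Low-ability type (on-path payoff 44) won't mimic when 44 ≥ 96 − 22.8·s*, i.e. s* ≥ 2.28.
Both must hold, so s* = max(2.28, 1.83) = 2.28. The low-ability type's constraint binds.

2.28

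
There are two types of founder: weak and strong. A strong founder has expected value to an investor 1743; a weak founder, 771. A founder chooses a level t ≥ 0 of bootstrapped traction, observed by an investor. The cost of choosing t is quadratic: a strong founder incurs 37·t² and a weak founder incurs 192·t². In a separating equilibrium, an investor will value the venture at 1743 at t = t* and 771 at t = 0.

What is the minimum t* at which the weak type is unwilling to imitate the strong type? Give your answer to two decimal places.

The weak type at t = 0 receives 771; imitating at t* yields 1743 − 192·t*².
Indifference: 771 = 1743 − 192·t*², so t*² = (1743 − 771) / 192 = 5.0625.
t* = √5.0625 ≈ 2.25.

2.25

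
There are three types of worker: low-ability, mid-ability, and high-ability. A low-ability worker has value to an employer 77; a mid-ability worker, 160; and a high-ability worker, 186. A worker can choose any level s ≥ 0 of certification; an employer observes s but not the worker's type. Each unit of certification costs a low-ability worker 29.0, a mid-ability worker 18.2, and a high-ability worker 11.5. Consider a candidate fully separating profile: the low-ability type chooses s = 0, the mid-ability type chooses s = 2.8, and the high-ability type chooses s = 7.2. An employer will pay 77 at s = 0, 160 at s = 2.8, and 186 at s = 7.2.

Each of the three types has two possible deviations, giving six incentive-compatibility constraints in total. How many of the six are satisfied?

4

Low-ability (own payoff 77): to s=2.8 gives 160 − 29.0×2.8 = 78.8 → profitable ✗; to s=7.2 gives 186 − 29.0×7.2 = -22.8 → no gain ✓.
High-ability (own payoff 186 − 11.5×7.2 = 103.2): to s=0 gives 77 → no gain ✓; to s=2.8 gives 160 − 11.5×2.8 = 127.8 → profitable ✗.
Mid-ability (own payoff 160 − 18.2×2.8 = 109.04): to s=0 gives 77 → no gain ✓; to s=7.2 gives 186 − 18.2×7.2 = 54.96 → no gain ✓.
4 of the 6 constraints hold; not an equilibrium.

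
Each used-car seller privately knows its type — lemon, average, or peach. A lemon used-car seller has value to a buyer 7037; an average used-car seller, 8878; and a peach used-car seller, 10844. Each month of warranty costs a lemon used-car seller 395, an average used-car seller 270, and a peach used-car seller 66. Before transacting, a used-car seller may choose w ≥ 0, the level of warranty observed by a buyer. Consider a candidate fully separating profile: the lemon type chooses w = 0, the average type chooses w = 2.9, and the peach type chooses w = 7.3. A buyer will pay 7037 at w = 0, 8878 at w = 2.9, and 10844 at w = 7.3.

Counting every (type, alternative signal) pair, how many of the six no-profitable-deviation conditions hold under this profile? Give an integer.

Average (own payoff 8878 − 270×2.9 = 8095): to w=0 gives 7037 → no gain ✓; to w=7.3 gives 10844 − 270×7.3 = 8873 → profitable ✗.
Lemon (own payoff 7037): to w=2.9 gives 8878 − 395×2.9 = 7732.5 → profitable ✗; to w=7.3 gives 10844 − 395×7.3 = 7960.5 → profitable ✗.
Peach (own payoff 10844 − 66×7.3 = 10362.2): to w=0 gives 7037 → no gain ✓; to w=2.9 gives 8878 − 66×2.9 = 8686.6 → no gain ✓.
3 of the 6 constraints hold; not an equilibrium.

3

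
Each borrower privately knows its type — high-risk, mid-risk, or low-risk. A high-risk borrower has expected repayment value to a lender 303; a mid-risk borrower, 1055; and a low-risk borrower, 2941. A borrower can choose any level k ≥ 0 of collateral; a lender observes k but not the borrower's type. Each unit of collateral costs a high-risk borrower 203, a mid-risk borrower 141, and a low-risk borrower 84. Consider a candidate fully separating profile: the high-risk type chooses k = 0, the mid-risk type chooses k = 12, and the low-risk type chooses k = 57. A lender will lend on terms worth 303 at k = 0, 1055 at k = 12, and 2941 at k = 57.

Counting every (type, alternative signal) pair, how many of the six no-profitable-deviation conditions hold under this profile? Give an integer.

3

High-risk (own payoff 303): to k=12 gives 1055 − 203×12 = -1381 → no gain ✓; to k=57 gives 2941 − 203×57 = -8630 → no gain ✓.
Low-risk (own payoff 2941 − 84×57 = -1847): to k=0 gives 303 → profitable ✗; to k=12 gives 1055 − 84×12 = 47 → profitable ✗.
Mid-risk (own payoff 1055 − 141×12 = -637): to k=0 gives 303 → profitable ✗; to k=57 gives 2941 − 141×57 = -5096 → no gain ✓.
3 of the 6 constraints hold; not an equilibrium.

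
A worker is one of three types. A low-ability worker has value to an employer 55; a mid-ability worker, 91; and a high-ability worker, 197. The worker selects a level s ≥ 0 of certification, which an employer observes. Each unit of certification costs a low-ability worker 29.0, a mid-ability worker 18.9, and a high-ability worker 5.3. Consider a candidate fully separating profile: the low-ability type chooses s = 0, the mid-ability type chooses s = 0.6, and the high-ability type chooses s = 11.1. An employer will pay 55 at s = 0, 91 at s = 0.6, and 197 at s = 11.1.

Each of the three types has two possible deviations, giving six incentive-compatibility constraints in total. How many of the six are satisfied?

5

Mid-ability (own payoff 91 − 18.9×0.6 = 79.66): to s=0 gives 55 → no gain ✓; to s=11.1 gives 197 − 18.9×11.1 = -12.79 → no gain ✓.
High-ability (own payoff 197 − 5.3×11.1 = 138.17): to s=0 gives 55 → no gain ✓; to s=0.6 gives 91 − 5.3×0.6 = 87.82 → no gain ✓.
Low-ability (own payoff 55): to s=0.6 gives 91 − 29.0×0.6 = 73.6 → profitable ✗; to s=11.1 gives 197 − 29.0×11.1 = -124.9 → no gain ✓.
5 of the 6 constraints hold; not an equilibrium.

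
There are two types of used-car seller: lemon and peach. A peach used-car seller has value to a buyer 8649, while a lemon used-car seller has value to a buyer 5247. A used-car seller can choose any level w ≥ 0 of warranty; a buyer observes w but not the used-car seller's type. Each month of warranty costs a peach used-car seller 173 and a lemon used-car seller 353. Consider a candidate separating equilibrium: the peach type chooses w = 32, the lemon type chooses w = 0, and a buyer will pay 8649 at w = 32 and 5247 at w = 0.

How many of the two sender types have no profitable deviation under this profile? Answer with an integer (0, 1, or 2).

Peach type: signal → 8649 − 173 × 32 = 3113; deviate to 0 → 5247. IC fails (3113 < 5247).
Lemon type: stay at 0 → 5247; mimic → 8649 − 353 × 32 = -2647. IC holds (5247 ≥ -2647).
1 of 2 constraints hold, so this profile is not an equilibrium.

1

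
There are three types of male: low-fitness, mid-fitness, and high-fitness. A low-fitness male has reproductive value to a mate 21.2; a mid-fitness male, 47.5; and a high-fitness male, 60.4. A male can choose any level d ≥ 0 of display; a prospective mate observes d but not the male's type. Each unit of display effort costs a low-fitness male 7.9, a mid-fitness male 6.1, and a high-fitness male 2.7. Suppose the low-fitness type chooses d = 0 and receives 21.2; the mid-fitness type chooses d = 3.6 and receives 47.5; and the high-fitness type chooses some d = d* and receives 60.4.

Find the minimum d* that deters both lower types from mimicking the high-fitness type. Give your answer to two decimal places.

5.71

Mid-fitness type (on-path payoff 47.5 − 6.1×3.6 = 25.54) won't mimic when 25.54 ≥ 60.4 − 6.1·d*, i.e. d* ≥ 5.71.
Low-fitness type (on-path payoff 21.2) won't mimic when 21.2 ≥ 60.4 − 7.9·d*, i.e. d* ≥ 4.96.
Both must hold, so d* = max(4.96, 5.71) = 5.71. The mid-fitness type's constraint binds.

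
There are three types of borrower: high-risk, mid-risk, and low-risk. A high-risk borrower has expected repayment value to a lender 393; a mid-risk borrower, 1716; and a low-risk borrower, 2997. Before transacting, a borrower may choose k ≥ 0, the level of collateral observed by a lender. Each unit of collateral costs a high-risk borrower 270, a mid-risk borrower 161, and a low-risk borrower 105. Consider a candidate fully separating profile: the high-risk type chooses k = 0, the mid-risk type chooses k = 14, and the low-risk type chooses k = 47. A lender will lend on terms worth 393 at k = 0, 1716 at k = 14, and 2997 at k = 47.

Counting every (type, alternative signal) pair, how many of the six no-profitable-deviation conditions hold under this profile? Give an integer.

3

Low-risk (own payoff 2997 − 105×47 = -1938): to k=0 gives 393 → profitable ✗; to k=14 gives 1716 − 105×14 = 246 → profitable ✗.
High-risk (own payoff 393): to k=14 gives 1716 − 270×14 = -2064 → no gain ✓; to k=47 gives 2997 − 270×47 = -9693 → no gain ✓.
Mid-risk (own payoff 1716 − 161×14 = -538): to k=0 gives 393 → profitable ✗; to k=47 gives 2997 − 161×47 = -4570 → no gain ✓.
3 of the 6 constraints hold; not an equilibrium.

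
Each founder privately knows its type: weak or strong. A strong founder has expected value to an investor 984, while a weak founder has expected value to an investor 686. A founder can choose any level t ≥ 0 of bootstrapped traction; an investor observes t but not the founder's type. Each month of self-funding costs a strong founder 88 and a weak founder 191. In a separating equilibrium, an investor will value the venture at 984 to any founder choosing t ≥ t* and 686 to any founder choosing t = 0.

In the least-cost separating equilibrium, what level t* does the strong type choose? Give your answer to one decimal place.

1.6

A weak founder choosing t = 0 receives 686.
Imitating at t* instead would pay 984 at cost 191·t*, netting 984 − 191·t*.
Indifference: 686 = 984 − 191·t*, so t* = (984 − 686) / 191 ≈ 1.6.
This is the weak type's binding incentive-compatibility constraint; any t ≥ 1.6 sustains separation on that side.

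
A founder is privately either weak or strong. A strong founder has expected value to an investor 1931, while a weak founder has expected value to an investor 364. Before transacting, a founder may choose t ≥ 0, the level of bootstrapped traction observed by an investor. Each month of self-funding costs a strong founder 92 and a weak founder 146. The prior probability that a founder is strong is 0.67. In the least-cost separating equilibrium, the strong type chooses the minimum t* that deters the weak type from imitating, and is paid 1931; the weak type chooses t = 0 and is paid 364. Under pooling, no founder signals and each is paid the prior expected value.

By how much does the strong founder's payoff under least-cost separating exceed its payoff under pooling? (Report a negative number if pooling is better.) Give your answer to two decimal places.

Least-cost separating signal: t* solves 364 = 1931 − 146·t*, so t* = (1931 − 364)/146 ≈ 10.7329.
Strong type's separating payoff: 1931 − 92 × t* = 1931 − 92 × (1931 − 364)/146 = 1931 − 144164/146 ≈ 943.5753.
Pooling payoff: 0.67 × 1931 + 0.33 × 364 = 1413.89.
Difference: 943.5753 − 1413.89 = -470.3147, i.e. -470.31 to two decimal places.
The strong type would prefer the pooling outcome.

-470.31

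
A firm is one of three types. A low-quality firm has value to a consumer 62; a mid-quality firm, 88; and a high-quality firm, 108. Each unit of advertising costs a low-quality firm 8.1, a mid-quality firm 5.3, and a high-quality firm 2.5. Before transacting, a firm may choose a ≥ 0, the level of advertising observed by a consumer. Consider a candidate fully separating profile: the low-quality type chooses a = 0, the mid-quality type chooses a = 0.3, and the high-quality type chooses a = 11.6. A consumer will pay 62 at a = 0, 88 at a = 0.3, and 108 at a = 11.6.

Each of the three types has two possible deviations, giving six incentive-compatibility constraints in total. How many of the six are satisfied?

High-quality (own payoff 108 − 2.5×11.6 = 79): to a=0 gives 62 → no gain ✓; to a=0.3 gives 88 − 2.5×0.3 = 87.25 → profitable ✗.
Mid-quality (own payoff 88 − 5.3×0.3 = 86.41): to a=0 gives 62 → no gain ✓; to a=11.6 gives 108 − 5.3×11.6 = 46.52 → no gain ✓.
Low-quality (own payoff 62): to a=0.3 gives 88 − 8.1×0.3 = 85.57 → profitable ✗; to a=11.6 gives 108 − 8.1×11.6 = 14.04 → no gain ✓.
4 of the 6 constraints hold; not an equilibrium.

4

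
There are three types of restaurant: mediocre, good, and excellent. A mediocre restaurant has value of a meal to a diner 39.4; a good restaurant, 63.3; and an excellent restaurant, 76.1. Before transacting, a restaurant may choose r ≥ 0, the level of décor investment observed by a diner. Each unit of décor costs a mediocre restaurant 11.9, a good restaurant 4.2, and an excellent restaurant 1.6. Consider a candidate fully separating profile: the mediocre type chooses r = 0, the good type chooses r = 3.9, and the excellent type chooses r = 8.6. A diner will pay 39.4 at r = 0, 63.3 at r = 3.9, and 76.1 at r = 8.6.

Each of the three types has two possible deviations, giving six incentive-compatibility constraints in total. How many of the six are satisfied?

6

Mediocre (own payoff 39.4): to r=3.9 gives 63.3 − 11.9×3.9 = 16.89 → no gain ✓; to r=8.6 gives 76.1 − 11.9×8.6 = -26.24 → no gain ✓.
Excellent (own payoff 76.1 − 1.6×8.6 = 62.34): to r=0 gives 39.4 → no gain ✓; to r=3.9 gives 63.3 − 1.6×3.9 = 57.06 → no gain ✓.
Good (own payoff 63.3 − 4.2×3.9 = 46.92): to r=0 gives 39.4 → no gain ✓; to r=8.6 gives 76.1 − 4.2×8.6 = 39.98 → no gain ✓.
6 of the 6 constraints hold; this profile is a separating equilibrium.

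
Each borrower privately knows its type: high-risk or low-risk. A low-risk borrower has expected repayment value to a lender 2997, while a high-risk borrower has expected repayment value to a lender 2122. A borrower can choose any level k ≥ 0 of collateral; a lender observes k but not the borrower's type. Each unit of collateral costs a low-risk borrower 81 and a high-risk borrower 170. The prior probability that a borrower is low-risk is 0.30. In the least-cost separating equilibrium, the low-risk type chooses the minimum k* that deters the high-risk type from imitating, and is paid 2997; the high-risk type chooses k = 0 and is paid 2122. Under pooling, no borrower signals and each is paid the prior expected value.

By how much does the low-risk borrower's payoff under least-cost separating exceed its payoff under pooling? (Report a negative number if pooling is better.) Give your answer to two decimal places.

Least-cost separating signal: k* solves 2122 = 2997 − 170·k*, so k* = (2997 − 2122)/170 ≈ 5.1471.
Low-risk type's separating payoff: 2997 − 81 × k* = 2997 − 81 × (2997 − 2122)/170 = 2997 − 70875/170 ≈ 2580.0882.
Pooling payoff: 0.30 × 2997 + 0.70 × 2122 = 2384.5.
Difference: 2580.0882 − 2384.5 = 195.5882, i.e. 195.59 to two decimal places.
The low-risk type prefers to separate.

195.59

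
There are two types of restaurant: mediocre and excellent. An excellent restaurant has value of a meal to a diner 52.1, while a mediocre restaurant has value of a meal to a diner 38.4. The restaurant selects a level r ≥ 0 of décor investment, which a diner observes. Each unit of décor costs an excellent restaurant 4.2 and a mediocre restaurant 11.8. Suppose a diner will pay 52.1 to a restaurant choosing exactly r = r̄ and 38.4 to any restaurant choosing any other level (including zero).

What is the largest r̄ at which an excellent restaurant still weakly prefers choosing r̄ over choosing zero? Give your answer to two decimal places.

Choosing r̄ yields the excellent type 52.1 − 4.2·r̄; choosing zero yields 38.4.
The excellent type is indifferent at 52.1 − 4.2·r̄ = 38.4, i.e. r̄ = (52.1 − 38.4) / 4.2 ≈ 3.26.
For any r̄ above 3.26 the excellent type would rather pool at zero, so separation collapses.

3.26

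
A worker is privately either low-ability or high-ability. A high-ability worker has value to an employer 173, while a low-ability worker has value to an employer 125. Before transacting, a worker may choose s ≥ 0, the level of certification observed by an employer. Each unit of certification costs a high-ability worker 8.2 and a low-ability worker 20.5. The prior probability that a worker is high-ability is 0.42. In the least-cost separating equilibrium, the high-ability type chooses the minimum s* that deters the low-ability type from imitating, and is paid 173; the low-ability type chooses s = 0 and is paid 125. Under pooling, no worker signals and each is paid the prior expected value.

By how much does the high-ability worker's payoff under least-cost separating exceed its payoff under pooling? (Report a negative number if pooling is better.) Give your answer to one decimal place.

Least-cost separating signal: s* solves 125 = 173 − 20.5·s*, so s* = (173 − 125)/20.5 ≈ 2.3415.
High-ability type's separating payoff: 173 − 8.2 × s* = 173 − 8.2 × (173 − 125)/20.5 = 173 − 393.6/20.5 = 153.8.
Pooling payoff: 0.42 × 173 + 0.58 × 125 = 145.16.
Difference: 153.8 − 145.16 = 8.64, i.e. 8.6 to one decimal place.
The high-ability type prefers to separate.

8.6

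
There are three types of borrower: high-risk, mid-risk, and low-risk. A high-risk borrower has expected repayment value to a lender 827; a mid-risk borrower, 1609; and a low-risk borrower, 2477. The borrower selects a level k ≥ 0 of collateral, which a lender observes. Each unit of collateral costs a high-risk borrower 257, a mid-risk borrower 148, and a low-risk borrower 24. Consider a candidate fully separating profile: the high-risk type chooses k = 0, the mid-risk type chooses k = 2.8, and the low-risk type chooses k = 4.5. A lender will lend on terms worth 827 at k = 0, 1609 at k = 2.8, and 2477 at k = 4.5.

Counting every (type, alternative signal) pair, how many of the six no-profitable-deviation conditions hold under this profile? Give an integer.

Mid-risk (own payoff 1609 − 148×2.8 = 1194.6): to k=0 gives 827 → no gain ✓; to k=4.5 gives 2477 − 148×4.5 = 1811 → profitable ✗.
High-risk (own payoff 827): to k=2.8 gives 1609 − 257×2.8 = 889.4 → profitable ✗; to k=4.5 gives 2477 − 257×4.5 = 1320.5 → profitable ✗.
Low-risk (own payoff 2477 − 24×4.5 = 2369): to k=0 gives 827 → no gain ✓; to k=2.8 gives 1609 − 24×2.8 = 1541.8 → no gain ✓.
3 of the 6 constraints hold; not an equilibrium.

3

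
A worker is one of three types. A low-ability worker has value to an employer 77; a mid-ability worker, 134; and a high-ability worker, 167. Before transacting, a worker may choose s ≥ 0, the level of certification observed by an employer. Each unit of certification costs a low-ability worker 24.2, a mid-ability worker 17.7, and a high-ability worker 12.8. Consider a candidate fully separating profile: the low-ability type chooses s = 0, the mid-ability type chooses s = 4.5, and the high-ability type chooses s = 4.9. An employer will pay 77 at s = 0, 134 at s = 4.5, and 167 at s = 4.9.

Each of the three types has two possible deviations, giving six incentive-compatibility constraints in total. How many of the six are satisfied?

Mid-ability (own payoff 134 − 17.7×4.5 = 54.35): to s=0 gives 77 → profitable ✗; to s=4.9 gives 167 − 17.7×4.9 = 80.27 → profitable ✗.
Low-ability (own payoff 77): to s=4.5 gives 134 − 24.2×4.5 = 25.1 → no gain ✓; to s=4.9 gives 167 − 24.2×4.9 = 48.42 → no gain ✓.
High-ability (own payoff 167 − 12.8×4.9 = 104.28): to s=0 gives 77 → no gain ✓; to s=4.5 gives 134 − 12.8×4.5 = 76.4 → no gain ✓.
4 of the 6 constraints hold; not an equilibrium.

4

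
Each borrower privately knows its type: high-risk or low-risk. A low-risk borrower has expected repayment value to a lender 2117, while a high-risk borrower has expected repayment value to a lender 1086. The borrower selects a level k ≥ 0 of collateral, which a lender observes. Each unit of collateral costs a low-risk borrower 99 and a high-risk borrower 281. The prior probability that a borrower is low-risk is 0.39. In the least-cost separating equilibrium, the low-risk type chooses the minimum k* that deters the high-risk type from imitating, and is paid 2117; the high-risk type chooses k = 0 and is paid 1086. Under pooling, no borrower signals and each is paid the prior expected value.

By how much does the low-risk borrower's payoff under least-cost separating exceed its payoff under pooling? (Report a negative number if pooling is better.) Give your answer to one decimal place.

Least-cost separating signal: k* solves 1086 = 2117 − 281·k*, so k* = (2117 − 1086)/281 ≈ 3.6690.
Low-risk type's separating payoff: 2117 − 99 × k* = 2117 − 99 × (2117 − 1086)/281 = 2117 − 102069/281 ≈ 1753.765.
Pooling payoff: 0.39 × 2117 + 0.61 × 1086 = 1488.09.
Difference: 1753.765 − 1488.09 = 265.675, i.e. 265.7 to one decimal place.
The low-risk type prefers to separate.

265.7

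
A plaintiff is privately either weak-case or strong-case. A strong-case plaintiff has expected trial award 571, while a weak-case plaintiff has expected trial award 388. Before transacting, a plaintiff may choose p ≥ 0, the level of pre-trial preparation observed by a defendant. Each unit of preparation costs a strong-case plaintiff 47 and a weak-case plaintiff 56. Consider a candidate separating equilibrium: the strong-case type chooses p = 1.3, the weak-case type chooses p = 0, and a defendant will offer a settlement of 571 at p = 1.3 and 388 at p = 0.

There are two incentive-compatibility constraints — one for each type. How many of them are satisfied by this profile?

Strong-case type: signal → 571 − 47 × 1.3 = 509.9; deviate to 0 → 388. IC holds (509.9 ≥ 388).
Weak-case type: stay at 0 → 388; mimic → 571 − 56 × 1.3 = 498.2. IC fails (388 < 498.2).
1 of 2 constraints hold, so this profile is not an equilibrium.

1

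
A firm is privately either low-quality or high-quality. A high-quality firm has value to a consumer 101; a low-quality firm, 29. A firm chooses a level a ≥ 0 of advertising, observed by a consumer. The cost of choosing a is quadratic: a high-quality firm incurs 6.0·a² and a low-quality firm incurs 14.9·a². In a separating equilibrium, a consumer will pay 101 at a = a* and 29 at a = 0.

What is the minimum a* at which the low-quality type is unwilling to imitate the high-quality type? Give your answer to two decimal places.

The low-quality type at a = 0 receives 29; imitating at a* yields 101 − 14.9·a*².
Indifference: 29 = 101 − 14.9·a*², so a*² = (101 − 29) / 14.9 ≈ 4.8322.
a* = √4.8322 ≈ 2.20.

2.20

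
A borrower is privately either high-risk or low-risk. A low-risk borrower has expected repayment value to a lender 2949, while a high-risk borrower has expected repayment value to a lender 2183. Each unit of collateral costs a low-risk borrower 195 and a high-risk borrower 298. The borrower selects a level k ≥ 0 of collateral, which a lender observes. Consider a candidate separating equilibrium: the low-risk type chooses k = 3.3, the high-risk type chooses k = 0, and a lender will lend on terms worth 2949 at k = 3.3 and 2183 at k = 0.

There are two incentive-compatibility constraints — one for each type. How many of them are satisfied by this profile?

High-risk type: stay at 0 → 2183; mimic → 2949 − 298 × 3.3 = 1965.6. IC holds (2183 ≥ 1965.6).
Low-risk type: signal → 2949 − 195 × 3.3 = 2305.5; deviate to 0 → 2183. IC holds (2305.5 ≥ 2183).
2 of 2 constraints hold, so this is a separating equilibrium.

2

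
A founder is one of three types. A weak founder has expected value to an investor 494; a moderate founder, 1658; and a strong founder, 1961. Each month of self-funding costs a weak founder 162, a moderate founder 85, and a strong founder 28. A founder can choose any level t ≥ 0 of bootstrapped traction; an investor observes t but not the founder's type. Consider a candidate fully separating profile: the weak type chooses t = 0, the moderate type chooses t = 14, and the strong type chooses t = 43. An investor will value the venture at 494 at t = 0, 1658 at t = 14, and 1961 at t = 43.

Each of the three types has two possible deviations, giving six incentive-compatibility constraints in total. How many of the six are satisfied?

4

Strong (own payoff 1961 − 28×43 = 757): to t=0 gives 494 → no gain ✓; to t=14 gives 1658 − 28×14 = 1266 → profitable ✗.
Weak (own payoff 494): to t=14 gives 1658 − 162×14 = -610 → no gain ✓; to t=43 gives 1961 − 162×43 = -5005 → no gain ✓.
Moderate (own payoff 1658 − 85×14 = 468): to t=0 gives 494 → profitable ✗; to t=43 gives 1961 − 85×43 = -1694 → no gain ✓.
4 of the 6 constraints hold; not an equilibrium.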